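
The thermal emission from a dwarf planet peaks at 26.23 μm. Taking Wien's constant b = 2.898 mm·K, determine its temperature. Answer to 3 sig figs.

Wien's law gives T = b/λ_max = (2.898×10⁻³ m·K)/(2.623×10⁻⁵ m) = 110 K.

T ≈ 110 K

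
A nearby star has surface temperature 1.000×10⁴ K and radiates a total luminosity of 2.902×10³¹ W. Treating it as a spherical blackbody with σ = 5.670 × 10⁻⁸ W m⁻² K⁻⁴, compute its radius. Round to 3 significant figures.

R ≈ 6.38×10¹⁰ m

L = 4πR²σT⁴ ⇒ R = √(L/(4πσT⁴)).
σT⁴ = 5.67000×10⁸ W/m², so R = √(2.902×10³¹/(4π×5.67000×10⁸)) = 6.38×10¹⁰ m.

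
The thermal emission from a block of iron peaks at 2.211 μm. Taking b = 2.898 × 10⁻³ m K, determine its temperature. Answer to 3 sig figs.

T ≈ 1.31×10³ K

Wien's law gives T = b/λ_max = (2.898×10⁻³ m·K)/(2.211×10⁻⁶ m) = 1.31×10³ K.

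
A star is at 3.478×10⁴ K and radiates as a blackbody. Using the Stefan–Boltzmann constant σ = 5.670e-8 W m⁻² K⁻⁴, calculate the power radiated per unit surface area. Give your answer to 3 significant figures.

I ≈ 8.30×10¹⁰ W/m²

Stefan–Boltzmann: I = σT⁴ = 5.670×10⁻⁸ × (3.478×10⁴)⁴ = 8.30×10¹⁰ W/m².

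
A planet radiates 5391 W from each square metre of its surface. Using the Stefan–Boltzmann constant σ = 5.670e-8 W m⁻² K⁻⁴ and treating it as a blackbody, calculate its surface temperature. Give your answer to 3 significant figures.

I = σT⁴, so T = (I/σ)^(1/4) = (5391/(5.670×10⁻⁸))^(1/4) = 555 K.

T ≈ 555 K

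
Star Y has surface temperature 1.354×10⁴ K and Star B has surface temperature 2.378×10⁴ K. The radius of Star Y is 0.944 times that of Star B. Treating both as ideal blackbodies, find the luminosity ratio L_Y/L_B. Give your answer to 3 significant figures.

L ∝ R²T⁴, so L_Y/L_B = (R_Y/R_B)²(T_Y/T_B)⁴ = (0.944)² × (1.354×10⁴/2.378×10⁴)⁴ = 0.891136 × 0.105106 = 0.0937.

L_Y/L_B ≈ 0.0937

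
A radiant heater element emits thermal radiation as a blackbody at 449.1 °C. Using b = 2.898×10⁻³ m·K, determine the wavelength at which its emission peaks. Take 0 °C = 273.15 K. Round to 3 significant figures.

T = 449.1 °C + 273.15 = 722.25 K.
Wien's displacement law: λ_max = b/T = (2.898×10⁻³ m·K)/(722.25 K) = 4.012×10⁻⁶ m.
That is 4.01 μm, in the infrared range.

λ_max ≈ 4.01 μm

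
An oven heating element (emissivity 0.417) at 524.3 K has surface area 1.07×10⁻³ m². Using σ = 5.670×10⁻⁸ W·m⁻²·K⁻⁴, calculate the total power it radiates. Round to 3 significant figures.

P ≈ 1.91 W

Area A = 1.07×10⁻³ m².
P = εσAT⁴ = 0.417 × 5.670×10⁻⁸ × 1.07×10⁻³ × (524.3)⁴ = 1.91 W.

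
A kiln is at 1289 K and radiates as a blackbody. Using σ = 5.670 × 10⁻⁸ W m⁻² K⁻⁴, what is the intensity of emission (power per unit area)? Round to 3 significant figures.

Stefan–Boltzmann: I = σT⁴ = 5.670×10⁻⁸ × (1289)⁴ = 1.57×10⁵ W/m².

I ≈ 1.57×10⁵ W/m²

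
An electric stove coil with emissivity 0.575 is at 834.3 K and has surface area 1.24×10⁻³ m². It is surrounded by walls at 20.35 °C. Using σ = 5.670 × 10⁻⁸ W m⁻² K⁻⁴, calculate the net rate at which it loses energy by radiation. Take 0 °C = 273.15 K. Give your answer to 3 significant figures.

Surroundings: T = 20.35 °C + 273.15 = 293.50 K.
Area A = 1.24×10⁻³ m².
Net radiated power P_net = εσA(T⁴ − T₀⁴) = 0.575×5.670×10⁻⁸×1.24×10⁻³×(834.3⁴ − 293.50⁴).
T⁴ − T₀⁴ = 4.84495×10¹¹ − 7.42049×10⁹ = 4.77075×10¹¹ K⁴, so P_net = 19.3 W.

Net loss ≈ 19.3 W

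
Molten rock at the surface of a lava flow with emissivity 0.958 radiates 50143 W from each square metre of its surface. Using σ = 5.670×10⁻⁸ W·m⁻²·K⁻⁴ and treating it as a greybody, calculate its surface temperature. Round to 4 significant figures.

I = εσT⁴, so T = (I/εσ)^(1/4) = (50143/(0.958×5.670×10⁻⁸))^(1/4) = 980.2 K.

T ≈ 980.2 K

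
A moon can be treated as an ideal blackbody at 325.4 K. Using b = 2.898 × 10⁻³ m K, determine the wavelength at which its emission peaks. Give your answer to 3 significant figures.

Wien's displacement law: λ_max = b/T = (2.898×10⁻³ m·K)/(325.4 K) = 8.906×10⁻⁶ m.
That is 8.91 μm, in the infrared range.

λ_max ≈ 8.91 μm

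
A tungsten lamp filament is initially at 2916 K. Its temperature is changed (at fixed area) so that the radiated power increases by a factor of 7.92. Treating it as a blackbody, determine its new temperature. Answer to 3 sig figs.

T₂ ≈ 4.89×10³ K

P ∝ T⁴, so T₂/T₁ = (P₂/P₁)^(1/4) = (7.92)^(1/4) = 1.67757.
T₂ = 2916 × 1.67757 = 4.89×10³ K.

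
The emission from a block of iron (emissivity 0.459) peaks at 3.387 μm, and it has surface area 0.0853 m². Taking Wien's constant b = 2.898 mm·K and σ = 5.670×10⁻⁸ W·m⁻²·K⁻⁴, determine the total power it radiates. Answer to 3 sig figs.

P ≈ 1.19×10³ W

Wien's law: T = b/λ_max = 2.898×10⁻³/3.387×10⁻⁶ = 855.624 K.
Area A = 0.0853 m².
Then P = εσAT⁴ = 0.459×5.670×10⁻⁸×0.0853×(855.624)⁴ = 1.19×10³ W.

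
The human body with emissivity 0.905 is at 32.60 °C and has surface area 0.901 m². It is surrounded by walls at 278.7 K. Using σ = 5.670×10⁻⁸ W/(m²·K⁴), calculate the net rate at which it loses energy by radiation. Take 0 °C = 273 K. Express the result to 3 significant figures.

T = 32.60 °C + 273 = 305.60 K.
Area A = 0.901 m².
Net radiated power P_net = εσA(T⁴ − T₀⁴) = 0.905×5.670×10⁻⁸×0.901×(305.60⁴ − 278.7⁴).
T⁴ − T₀⁴ = 8.72195×10⁹ − 6.03320×10⁹ = 2.68875×10⁹ K⁴, so P_net = 124 W.

Net loss ≈ 124 W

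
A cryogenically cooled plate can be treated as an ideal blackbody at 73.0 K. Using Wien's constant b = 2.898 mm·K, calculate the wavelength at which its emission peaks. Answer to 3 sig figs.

Wien's displacement law: λ_max = b/T = (2.898×10⁻³ m·K)/(73.0 K) = 3.970×10⁻⁵ m.
That is 39.7 μm, in the infrared range.

λ_max ≈ 39.7 μm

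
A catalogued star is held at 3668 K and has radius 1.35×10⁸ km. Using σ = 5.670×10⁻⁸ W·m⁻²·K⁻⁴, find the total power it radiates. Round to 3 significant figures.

P ≈ 2.35×10³⁰ W

Surface area A = 4πR² = 4π(1.35×10¹¹ m)² = 2.29022×10²³ m².
P = σAT⁴ = 5.670×10⁻⁸ × 2.29022×10²³ × (3668)⁴ = 2.35×10³⁰ W.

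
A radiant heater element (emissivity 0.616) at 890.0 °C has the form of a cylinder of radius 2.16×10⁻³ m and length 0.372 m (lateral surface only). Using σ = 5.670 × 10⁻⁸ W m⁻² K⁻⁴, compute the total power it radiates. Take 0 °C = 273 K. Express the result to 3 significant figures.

T = 890.0 °C + 273 = 1163.0 K.
Lateral area A = 2πrL = 2π×2.16×10⁻³×0.372 = 5.04867×10⁻³ m².
P = εσAT⁴ = 0.616 × 5.670×10⁻⁸ × 5.04867×10⁻³ × (1163.0)⁴ = 323 W.

P ≈ 323 W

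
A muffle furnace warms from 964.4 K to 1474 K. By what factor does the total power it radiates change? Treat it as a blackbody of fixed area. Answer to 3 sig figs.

P₂/P₁ ≈ 5.46

P ∝ T⁴, so P₂/P₁ = (T₂/T₁)⁴ = (1474/964.4)⁴ = (1.52841)⁴ = 5.46.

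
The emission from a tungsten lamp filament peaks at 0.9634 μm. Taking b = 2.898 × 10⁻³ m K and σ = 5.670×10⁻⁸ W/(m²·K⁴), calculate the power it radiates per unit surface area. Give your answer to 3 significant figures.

Wien's law: T = b/λ_max = 2.898×10⁻³/9.634×10⁻⁷ = 3008.10 K.
Then I = σT⁴ = 5.670×10⁻⁸×(3008.10)⁴ = 4.64×10⁶ W/m².

I ≈ 4.64×10⁶ W/m²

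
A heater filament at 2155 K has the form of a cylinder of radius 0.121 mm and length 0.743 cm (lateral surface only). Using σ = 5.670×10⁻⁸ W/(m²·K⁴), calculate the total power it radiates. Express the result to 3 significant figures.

P ≈ 6.91 W

Lateral area A = 2πrL = 2π×1.21×10⁻⁴×7.43×10⁻³ = 5.64877×10⁻⁶ m².
P = σAT⁴ = 5.670×10⁻⁸ × 5.64877×10⁻⁶ × (2155)⁴ = 6.91 W.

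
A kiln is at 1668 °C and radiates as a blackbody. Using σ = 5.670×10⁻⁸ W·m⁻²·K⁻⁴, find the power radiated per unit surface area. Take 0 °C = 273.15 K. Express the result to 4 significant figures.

I ≈ 8.050×10⁵ W/m²

T = 1668 °C + 273.15 = 1941.15 K.
Stefan–Boltzmann: I = σT⁴ = 5.670×10⁻⁸ × (1941.15)⁴ = 8.050×10⁵ W/m².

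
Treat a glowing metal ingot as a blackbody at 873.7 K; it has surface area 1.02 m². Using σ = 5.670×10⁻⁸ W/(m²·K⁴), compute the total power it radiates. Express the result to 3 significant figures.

P ≈ 3.37×10⁴ W

Area A = 1.02 m².
P = σAT⁴ = 5.670×10⁻⁸ × 1.02 × (873.7)⁴ = 3.37×10⁴ W.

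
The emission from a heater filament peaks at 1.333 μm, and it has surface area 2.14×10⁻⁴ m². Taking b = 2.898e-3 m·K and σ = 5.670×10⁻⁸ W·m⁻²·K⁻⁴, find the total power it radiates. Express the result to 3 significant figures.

Wien's law: T = b/λ_max = 2.898×10⁻³/1.333×10⁻⁶ = 2174.04 K.
Area A = 2.14×10⁻⁴ m².
Then P = σAT⁴ = 5.670×10⁻⁸×2.14×10⁻⁴×(2174.04)⁴ = 271 W.

P ≈ 271 W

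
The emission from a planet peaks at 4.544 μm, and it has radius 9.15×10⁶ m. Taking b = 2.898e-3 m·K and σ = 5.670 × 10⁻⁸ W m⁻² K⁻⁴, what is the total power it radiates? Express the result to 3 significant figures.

Wien's law: T = b/λ_max = 2.898×10⁻³/4.544×10⁻⁶ = 637.764 K.
Surface area A = 4πR² = 4π(9.15×10⁶ m)² = 1.05209×10¹⁵ m².
Then P = σAT⁴ = 5.670×10⁻⁸×1.05209×10¹⁵×(637.764)⁴ = 9.87×10¹⁸ W.

P ≈ 9.87×10¹⁸ W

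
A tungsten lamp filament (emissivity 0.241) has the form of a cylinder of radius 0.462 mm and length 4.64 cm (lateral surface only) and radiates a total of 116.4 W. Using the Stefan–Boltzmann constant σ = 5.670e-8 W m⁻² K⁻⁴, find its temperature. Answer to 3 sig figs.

T ≈ 2.82×10³ K

Lateral area A = 2πrL = 2π×4.62×10⁻⁴×0.0464 = 1.34691×10⁻⁴ m².
P = εσAT⁴ ⇒ T = (P/(εσA))^(1/4) = (116.4/(0.241×5.670×10⁻⁸×1.34691×10⁻⁴))^(1/4) = 2.82×10³ K.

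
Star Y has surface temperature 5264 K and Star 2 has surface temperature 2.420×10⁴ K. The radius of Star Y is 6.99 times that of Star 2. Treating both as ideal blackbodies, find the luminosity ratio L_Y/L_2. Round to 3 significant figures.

L_Y/L_2 ≈ 0.109

L ∝ R²T⁴, so L_Y/L_2 = (R_Y/R_2)²(T_Y/T_2)⁴ = (6.99)² × (5264/2.420×10⁴)⁴ = 48.8601 × 2.23873×10⁻³ = 0.109.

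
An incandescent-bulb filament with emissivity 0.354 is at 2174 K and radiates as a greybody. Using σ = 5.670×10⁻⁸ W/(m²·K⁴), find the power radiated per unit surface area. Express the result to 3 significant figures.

Stefan–Boltzmann: I = εσT⁴ = 0.354 × 5.670×10⁻⁸ × (2174)⁴ = 4.48×10⁵ W/m².

I ≈ 4.48×10⁵ W/m²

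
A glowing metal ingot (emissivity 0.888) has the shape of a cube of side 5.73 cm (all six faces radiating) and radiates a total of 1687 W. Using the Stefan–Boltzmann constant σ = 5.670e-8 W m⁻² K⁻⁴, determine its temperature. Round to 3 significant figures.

T ≈ 1.14×10³ K

Area A = 6s² = 6×(0.0573 m)² = 0.0196997 m².
P = εσAT⁴ ⇒ T = (P/(εσA))^(1/4) = (1687/(0.888×5.670×10⁻⁸×0.0196997))^(1/4) = 1.14×10³ K.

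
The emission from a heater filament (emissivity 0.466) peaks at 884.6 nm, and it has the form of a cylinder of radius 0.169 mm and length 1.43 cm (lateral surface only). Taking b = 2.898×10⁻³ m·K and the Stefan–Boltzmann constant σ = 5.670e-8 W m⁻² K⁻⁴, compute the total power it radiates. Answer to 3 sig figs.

Wien's law: T = b/λ_max = 2.898×10⁻³/8.846×10⁻⁷ = 3276.06 K.
Lateral area A = 2πrL = 2π×1.69×10⁻⁴×0.0143 = 1.51846×10⁻⁵ m².
Then P = εσAT⁴ = 0.466×5.670×10⁻⁸×1.51846×10⁻⁵×(3276.06)⁴ = 46.2 W.

P ≈ 46.2 W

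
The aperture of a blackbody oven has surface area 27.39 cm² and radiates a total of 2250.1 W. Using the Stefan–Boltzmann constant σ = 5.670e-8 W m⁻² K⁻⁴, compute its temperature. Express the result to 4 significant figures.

T ≈ 1951 K

Area A = 27.39 cm² = 2.739×10⁻³ m².
P = σAT⁴ ⇒ T = (P/(σA))^(1/4) = (2250.1/(5.670×10⁻⁸×2.739×10⁻³))^(1/4) = 1951 K.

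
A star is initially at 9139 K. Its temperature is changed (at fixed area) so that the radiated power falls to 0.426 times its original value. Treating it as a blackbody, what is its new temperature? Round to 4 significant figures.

T₂ ≈ 7383 K

P ∝ T⁴, so T₂/T₁ = (P₂/P₁)^(1/4) = (0.426)^(1/4) = 0.807890.
T₂ = 9139 × 0.807890 = 7383 K.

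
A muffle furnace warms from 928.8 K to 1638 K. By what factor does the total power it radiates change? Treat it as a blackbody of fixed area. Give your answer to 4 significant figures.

P₂/P₁ ≈ 9.673

P ∝ T⁴, so P₂/P₁ = (T₂/T₁)⁴ = (1638/928.8)⁴ = (1.76357)⁴ = 9.673.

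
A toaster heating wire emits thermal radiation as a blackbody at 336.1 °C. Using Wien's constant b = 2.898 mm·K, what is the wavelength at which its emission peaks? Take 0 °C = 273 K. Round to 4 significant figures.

λ_max ≈ 4.758 μm

T = 336.1 °C + 273 = 609.1 K.
Wien's displacement law: λ_max = b/T = (2.898×10⁻³ m·K)/(609.1 K) = 4.7578×10⁻⁶ m.
That is 4.758 μm, in the infrared range.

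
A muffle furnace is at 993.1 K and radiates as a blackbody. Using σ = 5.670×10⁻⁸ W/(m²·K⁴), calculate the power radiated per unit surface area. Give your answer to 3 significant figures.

I ≈ 5.52×10⁴ W/m²

Stefan–Boltzmann: I = σT⁴ = 5.670×10⁻⁸ × (993.1)⁴ = 5.52×10⁴ W/m².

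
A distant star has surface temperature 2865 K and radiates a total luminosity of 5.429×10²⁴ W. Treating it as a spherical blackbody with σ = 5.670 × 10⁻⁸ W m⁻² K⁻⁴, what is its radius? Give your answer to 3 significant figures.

R ≈ 3.36×10⁸ m

L = 4πR²σT⁴ ⇒ R = √(L/(4πσT⁴)).
σT⁴ = 3.82016×10⁶ W/m², so R = √(5.429×10²⁴/(4π×3.82016×10⁶)) = 3.36×10⁸ m.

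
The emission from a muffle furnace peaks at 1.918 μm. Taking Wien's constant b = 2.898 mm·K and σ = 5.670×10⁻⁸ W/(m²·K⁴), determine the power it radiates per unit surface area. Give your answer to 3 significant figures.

I ≈ 2.96×10⁵ W/m²

Wien's law: T = b/λ_max = 2.898×10⁻³/1.918×10⁻⁶ = 1510.95 K.
Then I = σT⁴ = 5.670×10⁻⁸×(1510.95)⁴ = 2.96×10⁵ W/m².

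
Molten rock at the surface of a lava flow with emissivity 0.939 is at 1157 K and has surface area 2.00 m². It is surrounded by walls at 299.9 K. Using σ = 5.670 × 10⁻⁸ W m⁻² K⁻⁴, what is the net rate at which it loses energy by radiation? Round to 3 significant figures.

Net loss ≈ 1.90×10⁵ W

Area A = 2.00 m².
Net radiated power P_net = εσA(T⁴ − T₀⁴) = 0.939×5.670×10⁻⁸×2.00×(1157⁴ − 299.9⁴).
T⁴ − T₀⁴ = 1.79198×10¹² − 8.08921×10⁹ = 1.78389×10¹² K⁴, so P_net = 1.90×10⁵ W.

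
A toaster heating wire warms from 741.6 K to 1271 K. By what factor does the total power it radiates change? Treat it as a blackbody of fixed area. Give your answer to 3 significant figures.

P₂/P₁ ≈ 8.63

P ∝ T⁴, so P₂/P₁ = (T₂/T₁)⁴ = (1271/741.6)⁴ = (1.71386)⁴ = 8.63.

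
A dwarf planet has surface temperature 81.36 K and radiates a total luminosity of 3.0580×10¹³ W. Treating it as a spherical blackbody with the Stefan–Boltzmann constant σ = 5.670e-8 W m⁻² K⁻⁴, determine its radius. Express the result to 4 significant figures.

R ≈ 9.897×10⁵ m

L = 4πR²σT⁴ ⇒ R = √(L/(4πσT⁴)).
σT⁴ = 2.48443 W/m², so R = √(3.0580×10¹³/(4π×2.48443)) = 9.897×10⁵ m.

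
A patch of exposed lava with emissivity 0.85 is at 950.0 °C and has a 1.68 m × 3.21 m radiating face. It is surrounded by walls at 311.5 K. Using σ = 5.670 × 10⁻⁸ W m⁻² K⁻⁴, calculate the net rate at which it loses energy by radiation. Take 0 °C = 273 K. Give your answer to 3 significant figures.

Net loss ≈ 5.79×10⁵ W

T = 950.0 °C + 273 = 1223.0 K.
Area A = 1.68 × 3.21 = 5.3928 m².
Net radiated power P_net = εσA(T⁴ − T₀⁴) = 0.85×5.670×10⁻⁸×5.3928×(1223.0⁴ − 311.5⁴).
T⁴ − T₀⁴ = 2.23721×10¹² − 9.41526×10⁹ = 2.22779×10¹² K⁴, so P_net = 5.79×10⁵ W.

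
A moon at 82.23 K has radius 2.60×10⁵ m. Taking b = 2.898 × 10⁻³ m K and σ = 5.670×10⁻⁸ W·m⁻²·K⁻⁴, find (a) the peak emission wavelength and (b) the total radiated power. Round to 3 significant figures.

λ_max ≈ 35.2 μm; P ≈ 2.20×10¹² W

(a) λ_max = b/T = 2.898×10⁻³/82.23 = 3.524×10⁻⁵ m = 35.2 μm.
Surface area A = 4πR² = 4π(2.60×10⁵ m)² = 8.49487×10¹¹ m².
(b) P = σAT⁴ = 5.670×10⁻⁸×8.49487×10¹¹×(82.23)⁴ = 2.20×10¹² W.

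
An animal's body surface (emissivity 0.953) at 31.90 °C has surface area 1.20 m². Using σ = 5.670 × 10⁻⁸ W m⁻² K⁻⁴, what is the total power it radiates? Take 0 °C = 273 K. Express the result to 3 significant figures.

P ≈ 560 W

T = 31.90 °C + 273 = 304.90 K.
Area A = 1.20 m².
P = εσAT⁴ = 0.953 × 5.670×10⁻⁸ × 1.20 × (304.90)⁴ = 560 W.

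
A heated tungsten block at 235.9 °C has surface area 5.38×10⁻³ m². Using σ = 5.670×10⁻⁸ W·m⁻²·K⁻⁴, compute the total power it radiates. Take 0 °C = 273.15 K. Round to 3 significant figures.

P ≈ 20.5 W

T = 235.9 °C + 273.15 = 509.05 K.
Area A = 5.38×10⁻³ m².
P = σAT⁴ = 5.670×10⁻⁸ × 5.38×10⁻³ × (509.05)⁴ = 20.5 W.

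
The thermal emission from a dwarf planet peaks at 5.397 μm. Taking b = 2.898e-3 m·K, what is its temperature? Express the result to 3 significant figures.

Wien's law gives T = b/λ_max = (2.898×10⁻³ m·K)/(5.397×10⁻⁶ m) = 537 K.

T ≈ 537 K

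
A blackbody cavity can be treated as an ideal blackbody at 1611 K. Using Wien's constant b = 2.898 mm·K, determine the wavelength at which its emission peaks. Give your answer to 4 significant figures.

Wien's displacement law: λ_max = b/T = (2.898×10⁻³ m·K)/(1611 K) = 1.7989×10⁻⁶ m.
That is 1.799 μm, in the infrared range.

λ_max ≈ 1.799 μm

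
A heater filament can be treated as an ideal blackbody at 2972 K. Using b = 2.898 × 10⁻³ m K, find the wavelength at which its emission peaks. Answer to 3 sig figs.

λ_max ≈ 975 nm

Wien's displacement law: λ_max = b/T = (2.898×10⁻³ m·K)/(2972 K) = 9.751×10⁻⁷ m.
That is 975 nm, in the infrared range.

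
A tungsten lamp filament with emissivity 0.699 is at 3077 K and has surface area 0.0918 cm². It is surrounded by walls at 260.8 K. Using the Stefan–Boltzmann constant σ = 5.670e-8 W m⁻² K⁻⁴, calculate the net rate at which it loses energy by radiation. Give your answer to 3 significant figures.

Area A = 0.0918 cm² = 9.18×10⁻⁶ m².
Net radiated power P_net = εσA(T⁴ − T₀⁴) = 0.699×5.670×10⁻⁸×9.18×10⁻⁶×(3077⁴ − 260.8⁴).
T⁴ − T₀⁴ = 8.96417×10¹³ − 4.62626×10⁹ = 8.96371×10¹³ K⁴, so P_net = 32.6 W.

Net loss ≈ 32.6 W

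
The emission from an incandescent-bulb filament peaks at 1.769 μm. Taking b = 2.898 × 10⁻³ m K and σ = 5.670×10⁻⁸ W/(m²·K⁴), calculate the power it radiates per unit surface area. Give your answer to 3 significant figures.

Wien's law: T = b/λ_max = 2.898×10⁻³/1.769×10⁻⁶ = 1638.21 K.
Then I = σT⁴ = 5.670×10⁻⁸×(1638.21)⁴ = 4.08×10⁵ W/m².

I ≈ 4.08×10⁵ W/m²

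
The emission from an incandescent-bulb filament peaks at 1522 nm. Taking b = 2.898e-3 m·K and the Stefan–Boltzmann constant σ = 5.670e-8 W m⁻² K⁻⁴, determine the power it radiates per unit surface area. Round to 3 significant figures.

Wien's law: T = b/λ_max = 2.898×10⁻³/1.522×10⁻⁶ = 1904.07 K.
Then I = σT⁴ = 5.670×10⁻⁸×(1904.07)⁴ = 7.45×10⁵ W/m².

I ≈ 7.45×10⁵ W/m²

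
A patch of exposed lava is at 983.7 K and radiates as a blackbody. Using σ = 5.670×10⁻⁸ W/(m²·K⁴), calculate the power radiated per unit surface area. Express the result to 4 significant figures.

I ≈ 5.309×10⁴ W/m²

Stefan–Boltzmann: I = σT⁴ = 5.670×10⁻⁸ × (983.7)⁴ = 5.309×10⁴ W/m².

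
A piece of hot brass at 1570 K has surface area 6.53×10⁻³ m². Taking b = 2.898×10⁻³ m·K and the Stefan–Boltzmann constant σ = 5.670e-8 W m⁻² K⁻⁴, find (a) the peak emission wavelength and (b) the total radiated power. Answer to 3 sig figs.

(a) λ_max = b/T = 2.898×10⁻³/1570 = 1.846×10⁻⁶ m = 1.85×10³ nm.
Area A = 6.53×10⁻³ m².
(b) P = σAT⁴ = 5.670×10⁻⁸×6.53×10⁻³×(1570)⁴ = 2.25×10³ W.

λ_max ≈ 1.85×10³ nm; P ≈ 2.25×10³ W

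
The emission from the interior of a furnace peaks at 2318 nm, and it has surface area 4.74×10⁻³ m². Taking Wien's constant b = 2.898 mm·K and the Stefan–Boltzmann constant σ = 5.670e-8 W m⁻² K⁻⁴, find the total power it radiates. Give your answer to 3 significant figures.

P ≈ 657 W

Wien's law: T = b/λ_max = 2.898×10⁻³/2.318×10⁻⁶ = 1250.22 K.
Area A = 4.74×10⁻³ m².
Then P = σAT⁴ = 5.670×10⁻⁸×4.74×10⁻³×(1250.22)⁴ = 657 W.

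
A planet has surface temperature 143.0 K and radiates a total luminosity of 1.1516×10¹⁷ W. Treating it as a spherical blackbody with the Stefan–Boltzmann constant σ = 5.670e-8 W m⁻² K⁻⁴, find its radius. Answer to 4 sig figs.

L = 4πR²σT⁴ ⇒ R = √(L/(4πσT⁴)).
σT⁴ = 23.7098 W/m², so R = √(1.1516×10¹⁷/(4π×23.7098)) = 1.966×10⁷ m.

R ≈ 1.966×10⁷ m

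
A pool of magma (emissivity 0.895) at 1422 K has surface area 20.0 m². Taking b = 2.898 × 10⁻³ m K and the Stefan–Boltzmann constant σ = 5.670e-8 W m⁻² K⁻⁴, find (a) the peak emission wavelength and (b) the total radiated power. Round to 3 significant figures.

λ_max ≈ 2.04×10³ nm; P ≈ 4.15×10⁶ W

(a) λ_max = b/T = 2.898×10⁻³/1422 = 2.038×10⁻⁶ m = 2.04×10³ nm.
Area A = 20.0 m².
(b) P = εσAT⁴ = 0.895×5.670×10⁻⁸×20.0×(1422)⁴ = 4.15×10⁶ W.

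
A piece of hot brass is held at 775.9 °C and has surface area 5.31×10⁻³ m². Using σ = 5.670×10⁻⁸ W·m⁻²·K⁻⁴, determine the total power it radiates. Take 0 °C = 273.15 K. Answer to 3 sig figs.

T = 775.9 °C + 273.15 = 1049.05 K.
Area A = 5.31×10⁻³ m².
P = σAT⁴ = 5.670×10⁻⁸ × 5.31×10⁻³ × (1049.05)⁴ = 365 W.

P ≈ 365 W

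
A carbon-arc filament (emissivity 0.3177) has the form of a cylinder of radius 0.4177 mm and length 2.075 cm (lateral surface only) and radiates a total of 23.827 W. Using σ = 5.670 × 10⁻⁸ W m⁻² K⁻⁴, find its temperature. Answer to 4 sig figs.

T ≈ 2220 K

Lateral area A = 2πrL = 2π×4.177×10⁻⁴×0.02075 = 5.44581×10⁻⁵ m².
P = εσAT⁴ ⇒ T = (P/(εσA))^(1/4) = (23.827/(0.3177×5.670×10⁻⁸×5.44581×10⁻⁵))^(1/4) = 2220 K.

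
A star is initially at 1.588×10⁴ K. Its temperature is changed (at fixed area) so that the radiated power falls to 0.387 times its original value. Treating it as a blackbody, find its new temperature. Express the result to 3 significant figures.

P ∝ T⁴, so T₂/T₁ = (P₂/P₁)^(1/4) = (0.387)^(1/4) = 0.788729.
T₂ = 1.588×10⁴ × 0.788729 = 1.25×10⁴ K.

T₂ ≈ 1.25×10⁴ K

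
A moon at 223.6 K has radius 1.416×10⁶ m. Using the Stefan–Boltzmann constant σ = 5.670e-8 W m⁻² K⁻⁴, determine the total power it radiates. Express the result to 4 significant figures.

P ≈ 3.571×10¹⁵ W

Surface area A = 4πR² = 4π(1.416×10⁶ m)² = 2.51963×10¹³ m².
P = σAT⁴ = 5.670×10⁻⁸ × 2.51963×10¹³ × (223.6)⁴ = 3.571×10¹⁵ W.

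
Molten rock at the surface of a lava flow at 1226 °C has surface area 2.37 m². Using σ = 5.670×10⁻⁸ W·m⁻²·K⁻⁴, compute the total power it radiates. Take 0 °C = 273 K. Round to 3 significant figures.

P ≈ 6.78×10⁵ W

T = 1226 °C + 273 = 1499 K.
Area A = 2.37 m².
P = σAT⁴ = 5.670×10⁻⁸ × 2.37 × (1499)⁴ = 6.78×10⁵ W.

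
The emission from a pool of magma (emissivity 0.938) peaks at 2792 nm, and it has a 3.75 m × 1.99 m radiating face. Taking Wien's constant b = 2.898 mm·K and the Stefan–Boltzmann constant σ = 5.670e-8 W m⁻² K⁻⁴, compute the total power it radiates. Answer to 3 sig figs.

P ≈ 4.61×10⁵ W

Wien's law: T = b/λ_max = 2.898×10⁻³/2.792×10⁻⁶ = 1037.97 K.
Area A = 3.75 × 1.99 = 7.4625 m².
Then P = εσAT⁴ = 0.938×5.670×10⁻⁸×7.4625×(1037.97)⁴ = 4.61×10⁵ W.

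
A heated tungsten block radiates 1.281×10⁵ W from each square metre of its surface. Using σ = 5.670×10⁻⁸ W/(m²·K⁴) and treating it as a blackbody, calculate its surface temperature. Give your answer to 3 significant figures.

I = σT⁴, so T = (I/σ)^(1/4) = (1.281×10⁵/(5.670×10⁻⁸))^(1/4) = 1.23×10³ K.

T ≈ 1.23×10³ K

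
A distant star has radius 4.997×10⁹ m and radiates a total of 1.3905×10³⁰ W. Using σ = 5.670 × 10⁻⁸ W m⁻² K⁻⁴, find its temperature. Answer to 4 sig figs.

Surface area A = 4πR² = 4π(4.997×10⁹ m)² = 3.13782×10²⁰ m².
P = σAT⁴ ⇒ T = (P/(σA))^(1/4) = (1.3905×10³⁰/(5.670×10⁻⁸×3.13782×10²⁰))^(1/4) = 1.672×10⁴ K.

T ≈ 1.672×10⁴ K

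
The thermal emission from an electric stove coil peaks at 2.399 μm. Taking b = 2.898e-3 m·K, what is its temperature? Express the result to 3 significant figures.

Wien's law gives T = b/λ_max = (2.898×10⁻³ m·K)/(2.399×10⁻⁶ m) = 1.21×10³ K.

T ≈ 1.21×10³ K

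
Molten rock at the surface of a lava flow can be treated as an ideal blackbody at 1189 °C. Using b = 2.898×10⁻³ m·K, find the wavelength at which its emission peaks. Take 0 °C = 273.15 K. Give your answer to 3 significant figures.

T = 1189 °C + 273.15 = 1462.15 K.
Wien's displacement law: λ_max = b/T = (2.898×10⁻³ m·K)/(1462.15 K) = 1.982×10⁻⁶ m.
That is 1.98 μm, in the infrared range.

λ_max ≈ 1.98 μm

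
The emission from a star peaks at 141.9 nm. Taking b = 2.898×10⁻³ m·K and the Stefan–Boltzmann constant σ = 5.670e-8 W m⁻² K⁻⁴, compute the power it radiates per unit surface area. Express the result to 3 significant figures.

I ≈ 9.86×10⁹ W/m²

Wien's law: T = b/λ_max = 2.898×10⁻³/1.419×10⁻⁷ = 20422.8 K.
Then I = σT⁴ = 5.670×10⁻⁸×(20422.8)⁴ = 9.86×10⁹ W/m².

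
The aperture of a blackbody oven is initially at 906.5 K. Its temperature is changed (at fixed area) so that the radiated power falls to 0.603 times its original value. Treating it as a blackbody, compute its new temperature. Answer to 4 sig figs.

P ∝ T⁴, so T₂/T₁ = (P₂/P₁)^(1/4) = (0.603)^(1/4) = 0.881210.
T₂ = 906.5 × 0.881210 = 798.8 K.

T₂ ≈ 798.8 K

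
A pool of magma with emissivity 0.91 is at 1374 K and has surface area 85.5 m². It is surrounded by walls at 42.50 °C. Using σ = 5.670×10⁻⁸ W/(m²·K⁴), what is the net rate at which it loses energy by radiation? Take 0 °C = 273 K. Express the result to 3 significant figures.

Net loss ≈ 1.57×10⁷ W

Surroundings: T = 42.50 °C + 273 = 315.50 K.
Area A = 85.5 m².
Net radiated power P_net = εσA(T⁴ − T₀⁴) = 0.91×5.670×10⁻⁸×85.5×(1374⁴ − 315.50⁴).
T⁴ − T₀⁴ = 3.56408×10¹² − 9.90826×10⁹ = 3.55417×10¹² K⁴, so P_net = 1.57×10⁷ W.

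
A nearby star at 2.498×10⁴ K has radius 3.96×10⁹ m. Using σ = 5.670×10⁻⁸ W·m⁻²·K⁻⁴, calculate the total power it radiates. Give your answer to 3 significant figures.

Surface area A = 4πR² = 4π(3.96×10⁹ m)² = 1.97061×10²⁰ m².
P = σAT⁴ = 5.670×10⁻⁸ × 1.97061×10²⁰ × (2.498×10⁴)⁴ = 4.35×10³⁰ W.

P ≈ 4.35×10³⁰ W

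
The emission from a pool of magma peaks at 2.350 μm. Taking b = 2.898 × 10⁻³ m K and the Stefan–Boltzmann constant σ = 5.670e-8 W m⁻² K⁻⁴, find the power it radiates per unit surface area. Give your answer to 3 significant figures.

I ≈ 1.31×10⁵ W/m²

Wien's law: T = b/λ_max = 2.898×10⁻³/2.350×10⁻⁶ = 1233.19 K.
Then I = σT⁴ = 5.670×10⁻⁸×(1233.19)⁴ = 1.31×10⁵ W/m².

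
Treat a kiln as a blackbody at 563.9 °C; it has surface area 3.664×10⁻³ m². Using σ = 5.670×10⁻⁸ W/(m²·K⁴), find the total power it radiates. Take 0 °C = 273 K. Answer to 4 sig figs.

T = 563.9 °C + 273 = 836.9 K.
Area A = 3.664×10⁻³ m².
P = σAT⁴ = 5.670×10⁻⁸ × 3.664×10⁻³ × (836.9)⁴ = 101.9 W.

P ≈ 101.9 W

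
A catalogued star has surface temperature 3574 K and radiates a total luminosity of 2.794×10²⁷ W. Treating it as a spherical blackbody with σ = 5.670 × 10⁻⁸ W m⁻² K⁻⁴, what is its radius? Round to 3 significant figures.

L = 4πR²σT⁴ ⇒ R = √(L/(4πσT⁴)).
σT⁴ = 9.25127×10⁶ W/m², so R = √(2.794×10²⁷/(4π×9.25127×10⁶)) = 4.90×10⁹ m.

R ≈ 4.90×10⁹ m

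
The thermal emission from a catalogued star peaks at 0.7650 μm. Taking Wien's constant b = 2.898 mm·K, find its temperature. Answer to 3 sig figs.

T ≈ 3.79×10³ K

Wien's law gives T = b/λ_max = (2.898×10⁻³ m·K)/(7.650×10⁻⁷ m) = 3.79×10³ K.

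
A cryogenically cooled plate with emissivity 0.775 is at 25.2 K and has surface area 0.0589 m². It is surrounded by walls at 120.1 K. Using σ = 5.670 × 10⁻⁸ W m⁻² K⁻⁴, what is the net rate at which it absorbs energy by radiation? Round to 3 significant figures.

Area A = 0.0589 m².
Net radiated power P_net = εσA(T⁴ − T₀⁴) = 0.775×5.670×10⁻⁸×0.0589×(25.2⁴ − 120.1⁴).
T⁴ − T₀⁴ = 4.03276×10⁵ − 2.08052×10⁸ = -2.07649×10⁸ K⁴, so P_net = -0.537 W — negative, meaning a net gain of 0.537 W.

Net gain ≈ 0.537 W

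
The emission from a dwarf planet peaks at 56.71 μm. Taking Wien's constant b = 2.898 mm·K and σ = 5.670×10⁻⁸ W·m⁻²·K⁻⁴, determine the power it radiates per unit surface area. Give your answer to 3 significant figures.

Wien's law: T = b/λ_max = 2.898×10⁻³/5.671×10⁻⁵ = 51.1021 K.
Then I = σT⁴ = 5.670×10⁻⁸×(51.1021)⁴ = 0.387 W/m².

I ≈ 0.387 W/m²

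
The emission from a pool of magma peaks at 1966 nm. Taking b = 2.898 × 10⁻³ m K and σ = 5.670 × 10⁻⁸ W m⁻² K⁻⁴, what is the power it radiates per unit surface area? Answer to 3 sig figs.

Wien's law: T = b/λ_max = 2.898×10⁻³/1.966×10⁻⁶ = 1474.06 K.
Then I = σT⁴ = 5.670×10⁻⁸×(1474.06)⁴ = 2.68×10⁵ W/m².

I ≈ 2.68×10⁵ W/m²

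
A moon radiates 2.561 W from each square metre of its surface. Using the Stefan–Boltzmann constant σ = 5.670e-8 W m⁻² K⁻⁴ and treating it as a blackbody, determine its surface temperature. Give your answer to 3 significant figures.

I = σT⁴, so T = (I/σ)^(1/4) = (2.561/(5.670×10⁻⁸))^(1/4) = 82.0 K.

T ≈ 82.0 K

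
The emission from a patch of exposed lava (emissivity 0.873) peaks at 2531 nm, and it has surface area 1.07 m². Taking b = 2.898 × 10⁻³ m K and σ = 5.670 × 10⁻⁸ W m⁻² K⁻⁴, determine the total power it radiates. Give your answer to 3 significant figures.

P ≈ 9.10×10⁴ W

Wien's law: T = b/λ_max = 2.898×10⁻³/2.531×10⁻⁶ = 1145.00 K.
Area A = 1.07 m².
Then P = εσAT⁴ = 0.873×5.670×10⁻⁸×1.07×(1145.00)⁴ = 9.10×10⁴ W.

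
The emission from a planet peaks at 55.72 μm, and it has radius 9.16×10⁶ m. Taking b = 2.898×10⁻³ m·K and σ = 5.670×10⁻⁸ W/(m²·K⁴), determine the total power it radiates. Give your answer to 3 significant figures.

Wien's law: T = b/λ_max = 2.898×10⁻³/5.572×10⁻⁵ = 52.0101 K.
Surface area A = 4πR² = 4π(9.16×10⁶ m)² = 1.05439×10¹⁵ m².
Then P = σAT⁴ = 5.670×10⁻⁸×1.05439×10¹⁵×(52.0101)⁴ = 4.37×10¹⁴ W.

P ≈ 4.37×10¹⁴ W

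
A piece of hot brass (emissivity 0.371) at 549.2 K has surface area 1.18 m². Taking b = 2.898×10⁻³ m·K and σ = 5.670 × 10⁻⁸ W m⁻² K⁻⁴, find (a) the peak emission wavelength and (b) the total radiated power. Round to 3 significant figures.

(a) λ_max = b/T = 2.898×10⁻³/549.2 = 5.277×10⁻⁶ m = 5.28 μm.
Area A = 1.18 m².
(b) P = εσAT⁴ = 0.371×5.670×10⁻⁸×1.18×(549.2)⁴ = 2.26×10³ W.

λ_max ≈ 5.28 μm; P ≈ 2.26×10³ W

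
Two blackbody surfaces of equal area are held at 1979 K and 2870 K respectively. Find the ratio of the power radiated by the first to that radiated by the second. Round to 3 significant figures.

With equal areas, P₁/P₂ = (T₁/T₂)⁴ = (1979/2870)⁴ = 0.226.

P₁/P₂ ≈ 0.226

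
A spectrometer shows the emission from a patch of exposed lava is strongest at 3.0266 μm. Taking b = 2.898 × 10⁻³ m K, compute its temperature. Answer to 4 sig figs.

T ≈ 957.5 K

Wien's law gives T = b/λ_max = (2.898×10⁻³ m·K)/(3.0266×10⁻⁶ m) = 957.5 K.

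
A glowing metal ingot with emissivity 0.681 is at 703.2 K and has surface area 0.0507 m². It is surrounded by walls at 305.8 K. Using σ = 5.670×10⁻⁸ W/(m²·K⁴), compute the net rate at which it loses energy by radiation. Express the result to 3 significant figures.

Net loss ≈ 462 W

Area A = 0.0507 m².
Net radiated power P_net = εσA(T⁴ − T₀⁴) = 0.681×5.670×10⁻⁸×0.0507×(703.2⁴ − 305.8⁴).
T⁴ − T₀⁴ = 2.44521×10¹¹ − 8.74480×10⁹ = 2.35776×10¹¹ K⁴, so P_net = 462 W.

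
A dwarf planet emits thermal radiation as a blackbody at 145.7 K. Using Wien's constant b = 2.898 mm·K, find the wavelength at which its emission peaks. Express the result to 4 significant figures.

λ_max ≈ 19.89 μm

Wien's displacement law: λ_max = b/T = (2.898×10⁻³ m·K)/(145.7 K) = 1.9890×10⁻⁵ m.
That is 19.89 μm, in the infrared range.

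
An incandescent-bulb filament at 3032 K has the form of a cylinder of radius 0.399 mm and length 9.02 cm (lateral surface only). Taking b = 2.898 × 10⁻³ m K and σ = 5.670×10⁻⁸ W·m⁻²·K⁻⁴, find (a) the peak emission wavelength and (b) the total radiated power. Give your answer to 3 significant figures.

λ_max ≈ 0.956 μm; P ≈ 1.08×10³ W

(a) λ_max = b/T = 2.898×10⁻³/3032 = 9.558×10⁻⁷ m = 0.956 μm.
Lateral area A = 2πrL = 2π×3.99×10⁻⁴×0.0902 = 2.26131×10⁻⁴ m².
(b) P = σAT⁴ = 5.670×10⁻⁸×2.26131×10⁻⁴×(3032)⁴ = 1.08×10³ W.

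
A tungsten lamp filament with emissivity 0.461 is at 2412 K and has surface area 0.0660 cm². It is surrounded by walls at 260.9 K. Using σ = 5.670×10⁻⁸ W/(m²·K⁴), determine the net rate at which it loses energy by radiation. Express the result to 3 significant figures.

Net loss ≈ 5.84 W

Area A = 0.0660 cm² = 6.60×10⁻⁶ m².
Net radiated power P_net = εσA(T⁴ − T₀⁴) = 0.461×5.670×10⁻⁸×6.60×10⁻⁶×(2412⁴ − 260.9⁴).
T⁴ − T₀⁴ = 3.38461×10¹³ − 4.63336×10⁹ = 3.38415×10¹³ K⁴, so P_net = 5.84 W.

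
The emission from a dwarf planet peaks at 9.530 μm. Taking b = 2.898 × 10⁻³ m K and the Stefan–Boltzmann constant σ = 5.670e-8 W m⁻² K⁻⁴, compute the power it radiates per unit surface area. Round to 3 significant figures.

Wien's law: T = b/λ_max = 2.898×10⁻³/9.530×10⁻⁶ = 304.092 K.
Then I = σT⁴ = 5.670×10⁻⁸×(304.092)⁴ = 485 W/m².

I ≈ 485 W/m²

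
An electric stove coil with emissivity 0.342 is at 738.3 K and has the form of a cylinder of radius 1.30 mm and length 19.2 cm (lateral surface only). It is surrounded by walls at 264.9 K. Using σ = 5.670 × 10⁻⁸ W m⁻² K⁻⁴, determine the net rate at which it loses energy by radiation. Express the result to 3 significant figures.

Lateral area A = 2πrL = 2π×1.30×10⁻³×0.192 = 1.56828×10⁻³ m².
Net radiated power P_net = εσA(T⁴ − T₀⁴) = 0.342×5.670×10⁻⁸×1.56828×10⁻³×(738.3⁴ − 264.9⁴).
T⁴ − T₀⁴ = 2.97120×10¹¹ − 4.92411×10⁹ = 2.92196×10¹¹ K⁴, so P_net = 8.89 W.

Net loss ≈ 8.89 W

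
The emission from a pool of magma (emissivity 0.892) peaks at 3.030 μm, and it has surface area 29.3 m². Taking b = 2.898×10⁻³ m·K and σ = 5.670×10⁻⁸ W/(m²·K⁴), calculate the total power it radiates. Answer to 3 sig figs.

Wien's law: T = b/λ_max = 2.898×10⁻³/3.030×10⁻⁶ = 956.436 K.
Area A = 29.3 m².
Then P = εσAT⁴ = 0.892×5.670×10⁻⁸×29.3×(956.436)⁴ = 1.24×10⁶ W.

P ≈ 1.24×10⁶ W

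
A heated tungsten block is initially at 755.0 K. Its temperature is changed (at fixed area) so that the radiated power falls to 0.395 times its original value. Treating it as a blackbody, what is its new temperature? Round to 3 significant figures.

P ∝ T⁴, so T₂/T₁ = (P₂/P₁)^(1/4) = (0.395)^(1/4) = 0.792774.
T₂ = 755.0 × 0.792774 = 599 K.

T₂ ≈ 599 K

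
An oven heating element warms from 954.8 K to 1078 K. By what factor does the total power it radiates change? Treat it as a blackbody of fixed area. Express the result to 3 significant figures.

P ∝ T⁴, so P₂/P₁ = (T₂/T₁)⁴ = (1078/954.8)⁴ = (1.12903)⁴ = 1.62.

P₂/P₁ ≈ 1.62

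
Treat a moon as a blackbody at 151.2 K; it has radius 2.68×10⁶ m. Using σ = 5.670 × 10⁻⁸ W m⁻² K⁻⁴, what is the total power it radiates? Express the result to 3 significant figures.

Surface area A = 4πR² = 4π(2.68×10⁶ m)² = 9.02567×10¹³ m².
P = σAT⁴ = 5.670×10⁻⁸ × 9.02567×10¹³ × (151.2)⁴ = 2.67×10¹⁵ W.

P ≈ 2.67×10¹⁵ W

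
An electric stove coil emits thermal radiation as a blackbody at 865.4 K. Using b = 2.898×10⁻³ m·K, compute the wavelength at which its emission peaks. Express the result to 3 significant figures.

λ_max ≈ 3.35 μm

Wien's displacement law: λ_max = b/T = (2.898×10⁻³ m·K)/(865.4 K) = 3.349×10⁻⁶ m.
That is 3.35 μm, in the infrared range.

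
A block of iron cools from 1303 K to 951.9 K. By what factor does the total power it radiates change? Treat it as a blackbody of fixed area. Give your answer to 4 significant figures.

P₂/P₁ ≈ 0.2848

P ∝ T⁴, so P₂/P₁ = (T₂/T₁)⁴ = (951.9/1303)⁴ = (0.730545)⁴ = 0.2848.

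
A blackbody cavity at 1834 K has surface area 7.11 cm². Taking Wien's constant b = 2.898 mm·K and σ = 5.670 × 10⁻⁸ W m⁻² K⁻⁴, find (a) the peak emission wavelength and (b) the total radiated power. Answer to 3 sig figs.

(a) λ_max = b/T = 2.898×10⁻³/1834 = 1.580×10⁻⁶ m = 1.58 μm.
Area A = 7.11 cm² = 7.11×10⁻⁴ m².
(b) P = σAT⁴ = 5.670×10⁻⁸×7.11×10⁻⁴×(1834)⁴ = 456 W.

λ_max ≈ 1.58 μm; P ≈ 456 W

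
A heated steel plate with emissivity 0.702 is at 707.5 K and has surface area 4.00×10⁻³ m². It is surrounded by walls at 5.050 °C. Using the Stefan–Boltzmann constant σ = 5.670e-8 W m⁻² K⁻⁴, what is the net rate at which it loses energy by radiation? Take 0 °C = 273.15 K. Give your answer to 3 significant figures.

Surroundings: T = 5.050 °C + 273.15 = 278.200 K.
Area A = 4.00×10⁻³ m².
Net radiated power P_net = εσA(T⁴ − T₀⁴) = 0.702×5.670×10⁻⁸×4.00×10⁻³×(707.5⁴ − 278.200⁴).
T⁴ − T₀⁴ = 2.50557×10¹¹ − 5.99002×10⁹ = 2.44567×10¹¹ K⁴, so P_net = 38.9 W.

Net loss ≈ 38.9 W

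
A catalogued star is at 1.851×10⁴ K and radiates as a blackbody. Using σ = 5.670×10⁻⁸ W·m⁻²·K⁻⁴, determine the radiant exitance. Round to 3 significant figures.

Stefan–Boltzmann: I = σT⁴ = 5.670×10⁻⁸ × (1.851×10⁴)⁴ = 6.66×10⁹ W/m².

I ≈ 6.66×10⁹ W/m²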